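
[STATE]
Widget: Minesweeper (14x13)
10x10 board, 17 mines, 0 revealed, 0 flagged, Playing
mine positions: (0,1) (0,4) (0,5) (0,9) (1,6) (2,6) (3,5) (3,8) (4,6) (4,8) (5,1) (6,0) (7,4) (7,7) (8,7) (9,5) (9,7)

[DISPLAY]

■■■■■■■■■■    
■■■■■■■■■■    
■■■■■■■■■■    
■■■■■■■■■■    
■■■■■■■■■■    
■■■■■■■■■■    
■■■■■■■■■■    
■■■■■■■■■■    
■■■■■■■■■■    
■■■■■■■■■■    
              
              
              


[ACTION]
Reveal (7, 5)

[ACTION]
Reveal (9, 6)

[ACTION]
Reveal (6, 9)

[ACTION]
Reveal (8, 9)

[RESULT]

■■■■■■■■■■    
■■■■■■■■■■    
■■■■■■■■■■    
■■■■■■■■■■    
■■■■■■■■■■    
■■■■■■■■11    
■■■■■■■■1     
■■■■■1■■2     
■■■■■■■■3     
■■■■■■3■2     
              
              
              


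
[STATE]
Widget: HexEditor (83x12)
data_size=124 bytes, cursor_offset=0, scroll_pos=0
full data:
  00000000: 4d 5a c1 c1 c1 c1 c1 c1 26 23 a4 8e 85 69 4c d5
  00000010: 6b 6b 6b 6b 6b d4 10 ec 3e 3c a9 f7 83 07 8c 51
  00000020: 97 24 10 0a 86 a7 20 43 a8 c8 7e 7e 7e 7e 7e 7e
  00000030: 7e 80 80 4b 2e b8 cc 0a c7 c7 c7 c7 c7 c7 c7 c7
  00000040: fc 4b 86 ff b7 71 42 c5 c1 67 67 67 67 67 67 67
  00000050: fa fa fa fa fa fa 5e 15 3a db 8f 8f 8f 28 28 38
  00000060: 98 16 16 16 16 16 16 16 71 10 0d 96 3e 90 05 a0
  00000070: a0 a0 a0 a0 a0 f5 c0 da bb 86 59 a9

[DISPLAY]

00000000  4D 5a c1 c1 c1 c1 c1 c1  26 23 a4 8e 85 69 4c d5  |MZ......&#...iL.|     
00000010  6b 6b 6b 6b 6b d4 10 ec  3e 3c a9 f7 83 07 8c 51  |kkkkk...><.....Q|     
00000020  97 24 10 0a 86 a7 20 43  a8 c8 7e 7e 7e 7e 7e 7e  |.$.... C..~~~~~~|     
00000030  7e 80 80 4b 2e b8 cc 0a  c7 c7 c7 c7 c7 c7 c7 c7  |~..K............|     
00000040  fc 4b 86 ff b7 71 42 c5  c1 67 67 67 67 67 67 67  |.K...qB..ggggggg|     
00000050  fa fa fa fa fa fa 5e 15  3a db 8f 8f 8f 28 28 38  |......^.:....((8|     
00000060  98 16 16 16 16 16 16 16  71 10 0d 96 3e 90 05 a0  |........q...>...|     
00000070  a0 a0 a0 a0 a0 f5 c0 da  bb 86 59 a9              |..........Y.    |     
                                                                                   
                                                                                   
                                                                                   
                                                                                   


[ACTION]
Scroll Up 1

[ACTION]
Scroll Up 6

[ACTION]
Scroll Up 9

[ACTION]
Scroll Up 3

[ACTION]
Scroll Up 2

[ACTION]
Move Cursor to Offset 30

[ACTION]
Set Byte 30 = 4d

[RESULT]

00000000  4d 5a c1 c1 c1 c1 c1 c1  26 23 a4 8e 85 69 4c d5  |MZ......&#...iL.|     
00000010  6b 6b 6b 6b 6b d4 10 ec  3e 3c a9 f7 83 07 4D 51  |kkkkk...><....MQ|     
00000020  97 24 10 0a 86 a7 20 43  a8 c8 7e 7e 7e 7e 7e 7e  |.$.... C..~~~~~~|     
00000030  7e 80 80 4b 2e b8 cc 0a  c7 c7 c7 c7 c7 c7 c7 c7  |~..K............|     
00000040  fc 4b 86 ff b7 71 42 c5  c1 67 67 67 67 67 67 67  |.K...qB..ggggggg|     
00000050  fa fa fa fa fa fa 5e 15  3a db 8f 8f 8f 28 28 38  |......^.:....((8|     
00000060  98 16 16 16 16 16 16 16  71 10 0d 96 3e 90 05 a0  |........q...>...|     
00000070  a0 a0 a0 a0 a0 f5 c0 da  bb 86 59 a9              |..........Y.    |     
                                                                                   
                                                                                   
                                                                                   
                                                                                   


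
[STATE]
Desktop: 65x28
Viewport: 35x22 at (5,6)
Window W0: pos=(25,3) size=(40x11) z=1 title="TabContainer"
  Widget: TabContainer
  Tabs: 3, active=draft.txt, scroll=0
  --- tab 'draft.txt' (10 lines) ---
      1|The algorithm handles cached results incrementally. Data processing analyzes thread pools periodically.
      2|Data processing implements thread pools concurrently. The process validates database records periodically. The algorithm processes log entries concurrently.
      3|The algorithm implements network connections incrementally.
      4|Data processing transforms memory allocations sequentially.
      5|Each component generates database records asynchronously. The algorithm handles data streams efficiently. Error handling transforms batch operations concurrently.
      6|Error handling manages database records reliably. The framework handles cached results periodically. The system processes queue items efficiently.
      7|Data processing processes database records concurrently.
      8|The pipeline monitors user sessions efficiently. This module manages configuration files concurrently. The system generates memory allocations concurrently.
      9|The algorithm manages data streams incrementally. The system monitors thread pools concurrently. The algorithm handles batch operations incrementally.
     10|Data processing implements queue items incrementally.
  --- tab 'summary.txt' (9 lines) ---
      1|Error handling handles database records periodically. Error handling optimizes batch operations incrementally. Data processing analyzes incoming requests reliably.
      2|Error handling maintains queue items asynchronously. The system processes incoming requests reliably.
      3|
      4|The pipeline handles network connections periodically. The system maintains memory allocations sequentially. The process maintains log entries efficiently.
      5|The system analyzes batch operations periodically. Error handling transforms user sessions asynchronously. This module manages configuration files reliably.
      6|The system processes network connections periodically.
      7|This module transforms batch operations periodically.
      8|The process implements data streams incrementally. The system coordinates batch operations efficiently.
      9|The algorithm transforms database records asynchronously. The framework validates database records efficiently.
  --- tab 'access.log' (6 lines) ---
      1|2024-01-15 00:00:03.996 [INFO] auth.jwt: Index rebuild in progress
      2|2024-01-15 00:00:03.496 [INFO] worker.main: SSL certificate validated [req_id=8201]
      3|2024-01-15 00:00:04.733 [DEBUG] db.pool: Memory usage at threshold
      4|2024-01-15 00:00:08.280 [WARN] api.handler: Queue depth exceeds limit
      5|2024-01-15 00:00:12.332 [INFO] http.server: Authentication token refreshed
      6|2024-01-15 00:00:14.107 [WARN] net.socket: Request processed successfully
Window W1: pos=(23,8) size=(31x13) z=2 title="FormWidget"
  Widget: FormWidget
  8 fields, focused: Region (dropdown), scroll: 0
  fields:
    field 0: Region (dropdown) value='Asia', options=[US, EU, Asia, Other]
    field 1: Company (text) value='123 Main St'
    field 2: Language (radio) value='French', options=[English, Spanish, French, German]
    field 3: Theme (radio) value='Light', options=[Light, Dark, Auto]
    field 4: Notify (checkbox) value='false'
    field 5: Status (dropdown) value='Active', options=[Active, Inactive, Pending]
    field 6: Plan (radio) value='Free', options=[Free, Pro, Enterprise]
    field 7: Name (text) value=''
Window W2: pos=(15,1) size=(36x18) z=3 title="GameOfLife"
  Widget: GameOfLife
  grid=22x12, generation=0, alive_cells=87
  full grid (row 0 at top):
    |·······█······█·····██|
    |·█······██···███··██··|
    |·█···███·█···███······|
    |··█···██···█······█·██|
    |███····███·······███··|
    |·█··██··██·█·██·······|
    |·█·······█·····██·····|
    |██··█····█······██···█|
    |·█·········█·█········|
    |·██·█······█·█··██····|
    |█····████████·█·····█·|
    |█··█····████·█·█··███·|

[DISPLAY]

          ┃·█······██···███··██··  
          ┃·█···███·█···███······  
          ┃··█···██···█······█·██  
          ┃███····███·······███··  
          ┃·█··██··██·█·██·······  
          ┃·█·······█·····██·····  
          ┃██··█····█······██···█  
          ┃·█·········█·█········  
          ┃·██·█······█·█··██····  
          ┃█····████████·█·····█·  
          ┃█··█····████·█·█··███·  
          ┃                        
          ┗━━━━━━━━━━━━━━━━━━━━━━━━
                  ┃                
                  ┗━━━━━━━━━━━━━━━━
                                   
                                   
                                   
                                   
                                   
                                   
                                   


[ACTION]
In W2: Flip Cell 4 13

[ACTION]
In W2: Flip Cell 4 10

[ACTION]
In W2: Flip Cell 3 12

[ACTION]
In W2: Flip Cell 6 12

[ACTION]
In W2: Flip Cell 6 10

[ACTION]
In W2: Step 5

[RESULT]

          ┃·······█·█·····█····█·  
          ┃·····█······█·········  
          ┃···█·█···█··█··██·····  
          ┃···█····█·············  
          ┃··█···██·····██·······  
          ┃██·██·██····█··█······  
          ┃█████████···█···█·····  
          ┃······█·█······█······  
          ┃······█···············  
          ┃······················  
          ┃·····██···············  
          ┃                        
          ┗━━━━━━━━━━━━━━━━━━━━━━━━
                  ┃                
                  ┗━━━━━━━━━━━━━━━━
                                   
                                   
                                   
                                   
                                   
                                   
                                   


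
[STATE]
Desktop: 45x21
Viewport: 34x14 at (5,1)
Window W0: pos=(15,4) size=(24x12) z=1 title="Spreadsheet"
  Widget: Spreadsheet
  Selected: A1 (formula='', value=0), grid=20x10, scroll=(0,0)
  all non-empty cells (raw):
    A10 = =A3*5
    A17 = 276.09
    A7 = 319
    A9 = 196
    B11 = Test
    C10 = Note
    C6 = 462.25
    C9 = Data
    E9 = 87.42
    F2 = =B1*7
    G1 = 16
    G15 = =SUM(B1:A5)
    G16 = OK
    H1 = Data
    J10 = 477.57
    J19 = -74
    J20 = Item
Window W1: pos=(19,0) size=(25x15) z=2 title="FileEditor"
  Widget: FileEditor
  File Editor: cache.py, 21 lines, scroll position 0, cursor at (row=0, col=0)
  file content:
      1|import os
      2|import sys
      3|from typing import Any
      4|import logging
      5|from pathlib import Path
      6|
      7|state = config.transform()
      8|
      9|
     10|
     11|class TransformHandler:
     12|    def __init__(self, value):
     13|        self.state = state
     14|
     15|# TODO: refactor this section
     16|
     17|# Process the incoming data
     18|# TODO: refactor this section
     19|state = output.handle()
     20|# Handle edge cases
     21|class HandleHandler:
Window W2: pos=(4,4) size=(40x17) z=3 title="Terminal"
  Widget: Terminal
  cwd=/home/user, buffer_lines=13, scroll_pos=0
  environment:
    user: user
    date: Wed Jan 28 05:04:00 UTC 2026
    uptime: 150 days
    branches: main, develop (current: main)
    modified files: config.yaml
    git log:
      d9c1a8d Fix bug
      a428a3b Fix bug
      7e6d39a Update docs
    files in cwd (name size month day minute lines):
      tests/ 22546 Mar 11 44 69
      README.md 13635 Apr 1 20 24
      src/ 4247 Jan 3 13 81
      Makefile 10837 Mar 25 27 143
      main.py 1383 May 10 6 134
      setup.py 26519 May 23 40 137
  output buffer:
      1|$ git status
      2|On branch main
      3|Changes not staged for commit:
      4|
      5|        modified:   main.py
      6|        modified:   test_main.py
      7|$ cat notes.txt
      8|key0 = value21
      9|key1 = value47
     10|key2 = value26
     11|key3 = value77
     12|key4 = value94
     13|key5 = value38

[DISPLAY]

              ┃ FileEditor        
              ┠───────────────────
              ┃█mport os          
━━━━━━━━━━━━━━━━━━━━━━━━━━━━━━━━━━
 Terminal                         
──────────────────────────────────
$ git status                      
On branch main                    
Changes not staged for commit:    
                                  
        modified:   main.py       
        modified:   test_main.py  
$ cat notes.txt                   
key0 = value21                    


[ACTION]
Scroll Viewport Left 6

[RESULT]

                   ┃ FileEditor   
                   ┠──────────────
                   ┃█mport os     
    ┏━━━━━━━━━━━━━━━━━━━━━━━━━━━━━
    ┃ Terminal                    
    ┠─────────────────────────────
    ┃$ git status                 
    ┃On branch main               
    ┃Changes not staged for commit
    ┃                             
    ┃        modified:   main.py  
    ┃        modified:   test_main
    ┃$ cat notes.txt              
    ┃key0 = value21               


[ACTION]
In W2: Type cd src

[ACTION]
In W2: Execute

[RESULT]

                   ┃ FileEditor   
                   ┠──────────────
                   ┃█mport os     
    ┏━━━━━━━━━━━━━━━━━━━━━━━━━━━━━
    ┃ Terminal                    
    ┠─────────────────────────────
    ┃                             
    ┃        modified:   main.py  
    ┃        modified:   test_main
    ┃$ cat notes.txt              
    ┃key0 = value21               
    ┃key1 = value47               
    ┃key2 = value26               
    ┃key3 = value77               


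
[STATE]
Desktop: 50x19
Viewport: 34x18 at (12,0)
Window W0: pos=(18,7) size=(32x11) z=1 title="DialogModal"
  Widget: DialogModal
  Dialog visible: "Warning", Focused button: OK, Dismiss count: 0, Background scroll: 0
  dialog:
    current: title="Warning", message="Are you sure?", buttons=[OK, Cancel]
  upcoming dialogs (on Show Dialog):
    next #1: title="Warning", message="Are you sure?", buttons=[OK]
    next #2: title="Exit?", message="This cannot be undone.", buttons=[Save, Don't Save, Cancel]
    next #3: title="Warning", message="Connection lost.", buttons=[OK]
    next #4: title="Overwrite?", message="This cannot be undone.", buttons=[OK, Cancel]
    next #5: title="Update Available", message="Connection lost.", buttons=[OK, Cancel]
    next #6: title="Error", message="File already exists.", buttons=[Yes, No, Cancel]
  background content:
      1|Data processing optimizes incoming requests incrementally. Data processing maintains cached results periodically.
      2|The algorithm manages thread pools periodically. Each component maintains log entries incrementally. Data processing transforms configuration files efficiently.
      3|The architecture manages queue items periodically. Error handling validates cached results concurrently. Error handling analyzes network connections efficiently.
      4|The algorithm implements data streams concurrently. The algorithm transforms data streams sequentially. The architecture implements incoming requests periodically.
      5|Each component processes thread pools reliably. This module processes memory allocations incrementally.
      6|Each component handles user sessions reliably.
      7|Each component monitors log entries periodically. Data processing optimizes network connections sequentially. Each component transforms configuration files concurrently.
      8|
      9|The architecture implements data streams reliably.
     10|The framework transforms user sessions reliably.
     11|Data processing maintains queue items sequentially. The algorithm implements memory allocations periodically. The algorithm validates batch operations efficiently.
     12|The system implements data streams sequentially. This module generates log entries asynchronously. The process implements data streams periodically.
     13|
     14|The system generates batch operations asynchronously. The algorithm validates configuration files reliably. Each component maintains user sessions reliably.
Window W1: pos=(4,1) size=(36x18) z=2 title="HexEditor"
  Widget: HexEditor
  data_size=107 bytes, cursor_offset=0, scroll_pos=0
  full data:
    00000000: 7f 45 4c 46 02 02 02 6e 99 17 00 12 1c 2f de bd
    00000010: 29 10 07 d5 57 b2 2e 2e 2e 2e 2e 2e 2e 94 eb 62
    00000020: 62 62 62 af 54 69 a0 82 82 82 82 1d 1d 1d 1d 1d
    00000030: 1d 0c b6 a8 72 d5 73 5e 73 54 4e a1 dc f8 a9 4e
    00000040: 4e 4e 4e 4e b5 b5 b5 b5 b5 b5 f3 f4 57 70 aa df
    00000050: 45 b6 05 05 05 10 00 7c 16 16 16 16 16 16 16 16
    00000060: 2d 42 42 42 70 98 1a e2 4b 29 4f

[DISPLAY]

                                  
━━━━━━━━━━━━━━━━━━━━━━━━━━━┓      
tor                        ┃      
───────────────────────────┨      
0  7F 45 4c 46 02 02 02 6e ┃      
0  29 10 07 d5 57 b2 2e 2e ┃      
0  62 62 62 af 54 69 a0 82 ┃      
0  1d 0c b6 a8 72 d5 73 5e ┃━━━━━━
0  4e 4e 4e 4e b5 b5 b5 b5 ┃      
0  45 b6 05 05 05 10 00 7c ┃──────
0  2d 42 42 42 70 98 1a e2 ┃izes i
                           ┃─┐hrea
                           ┃ │s qu
                           ┃ │s da
                           ┃ │s th
                           ┃─┘user
                           ┃rs log
                           ┃━━━━━━


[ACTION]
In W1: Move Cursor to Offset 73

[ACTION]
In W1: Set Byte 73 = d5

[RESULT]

                                  
━━━━━━━━━━━━━━━━━━━━━━━━━━━┓      
tor                        ┃      
───────────────────────────┨      
0  7f 45 4c 46 02 02 02 6e ┃      
0  29 10 07 d5 57 b2 2e 2e ┃      
0  62 62 62 af 54 69 a0 82 ┃      
0  1d 0c b6 a8 72 d5 73 5e ┃━━━━━━
0  4e 4e 4e 4e b5 b5 b5 b5 ┃      
0  45 b6 05 05 05 10 00 7c ┃──────
0  2d 42 42 42 70 98 1a e2 ┃izes i
                           ┃─┐hrea
                           ┃ │s qu
                           ┃ │s da
                           ┃ │s th
                           ┃─┘user
                           ┃rs log
                           ┃━━━━━━


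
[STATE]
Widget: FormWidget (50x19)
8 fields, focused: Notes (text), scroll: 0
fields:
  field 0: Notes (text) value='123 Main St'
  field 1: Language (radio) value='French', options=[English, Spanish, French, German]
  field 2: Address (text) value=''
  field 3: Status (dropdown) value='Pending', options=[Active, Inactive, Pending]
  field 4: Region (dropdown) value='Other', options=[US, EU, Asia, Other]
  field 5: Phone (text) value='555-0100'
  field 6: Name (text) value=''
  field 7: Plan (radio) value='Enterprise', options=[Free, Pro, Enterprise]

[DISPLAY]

> Notes:      [123 Main St                       ]
  Language:   ( ) English  ( ) Spanish  (●) French
  Address:    [                                  ]
  Status:     [Pending                          ▼]
  Region:     [Other                            ▼]
  Phone:      [555-0100                          ]
  Name:       [                                  ]
  Plan:       ( ) Free  ( ) Pro  (●) Enterprise   
                                                  
                                                  
                                                  
                                                  
                                                  
                                                  
                                                  
                                                  
                                                  
                                                  
                                                  


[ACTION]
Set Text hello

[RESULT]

> Notes:      [hello                             ]
  Language:   ( ) English  ( ) Spanish  (●) French
  Address:    [                                  ]
  Status:     [Pending                          ▼]
  Region:     [Other                            ▼]
  Phone:      [555-0100                          ]
  Name:       [                                  ]
  Plan:       ( ) Free  ( ) Pro  (●) Enterprise   
                                                  
                                                  
                                                  
                                                  
                                                  
                                                  
                                                  
                                                  
                                                  
                                                  
                                                  


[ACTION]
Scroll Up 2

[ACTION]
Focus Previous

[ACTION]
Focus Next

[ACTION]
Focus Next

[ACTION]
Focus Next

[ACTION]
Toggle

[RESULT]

  Notes:      [hello                             ]
  Language:   ( ) English  ( ) Spanish  (●) French
> Address:    [                                  ]
  Status:     [Pending                          ▼]
  Region:     [Other                            ▼]
  Phone:      [555-0100                          ]
  Name:       [                                  ]
  Plan:       ( ) Free  ( ) Pro  (●) Enterprise   
                                                  
                                                  
                                                  
                                                  
                                                  
                                                  
                                                  
                                                  
                                                  
                                                  
                                                  


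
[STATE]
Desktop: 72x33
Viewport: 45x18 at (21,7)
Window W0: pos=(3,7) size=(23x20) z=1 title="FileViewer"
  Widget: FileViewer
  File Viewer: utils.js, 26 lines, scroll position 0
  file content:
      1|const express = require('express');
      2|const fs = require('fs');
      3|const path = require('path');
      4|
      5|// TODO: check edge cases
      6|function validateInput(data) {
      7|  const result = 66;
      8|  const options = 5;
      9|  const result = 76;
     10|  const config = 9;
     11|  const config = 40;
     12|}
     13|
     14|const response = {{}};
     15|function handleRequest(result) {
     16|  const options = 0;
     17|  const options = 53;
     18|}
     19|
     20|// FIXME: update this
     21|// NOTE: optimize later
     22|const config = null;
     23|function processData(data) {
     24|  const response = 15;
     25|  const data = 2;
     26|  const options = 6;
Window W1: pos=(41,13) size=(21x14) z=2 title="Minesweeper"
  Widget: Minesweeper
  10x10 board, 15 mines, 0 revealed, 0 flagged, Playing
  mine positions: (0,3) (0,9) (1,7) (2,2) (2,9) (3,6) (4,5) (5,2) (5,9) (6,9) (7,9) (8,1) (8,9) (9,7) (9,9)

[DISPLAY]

━━━━┓                                        
    ┃                                        
────┨                                        
equ▲┃                                        
e('█┃                                        
ire░┃                                        
   ░┃               ┏━━━━━━━━━━━━━━━━━━━┓    
ge ░┃               ┃ Minesweeper       ┃    
Inp░┃               ┠───────────────────┨    
66;░┃               ┃■■■■■■■■■■         ┃    
 5;░┃               ┃■■■■■■■■■■         ┃    
76;░┃               ┃■■■■■■■■■■         ┃    
9; ░┃               ┃■■■■■■■■■■         ┃    
40;░┃               ┃■■■■■■■■■■         ┃    
   ░┃               ┃■■■■■■■■■■         ┃    
   ░┃               ┃■■■■■■■■■■         ┃    
{{}░┃               ┃■■■■■■■■■■         ┃    
que░┃               ┃■■■■■■■■■■         ┃    


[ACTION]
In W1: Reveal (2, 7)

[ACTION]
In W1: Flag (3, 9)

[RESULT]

━━━━┓                                        
    ┃                                        
────┨                                        
equ▲┃                                        
e('█┃                                        
ire░┃                                        
   ░┃               ┏━━━━━━━━━━━━━━━━━━━┓    
ge ░┃               ┃ Minesweeper       ┃    
Inp░┃               ┠───────────────────┨    
66;░┃               ┃■■■■■■■■■■         ┃    
 5;░┃               ┃■■■■■■■■■■         ┃    
76;░┃               ┃■■■■■■■2■■         ┃    
9; ░┃               ┃■■■■■■■■■⚑         ┃    
40;░┃               ┃■■■■■■■■■■         ┃    
   ░┃               ┃■■■■■■■■■■         ┃    
   ░┃               ┃■■■■■■■■■■         ┃    
{{}░┃               ┃■■■■■■■■■■         ┃    
que░┃               ┃■■■■■■■■■■         ┃    


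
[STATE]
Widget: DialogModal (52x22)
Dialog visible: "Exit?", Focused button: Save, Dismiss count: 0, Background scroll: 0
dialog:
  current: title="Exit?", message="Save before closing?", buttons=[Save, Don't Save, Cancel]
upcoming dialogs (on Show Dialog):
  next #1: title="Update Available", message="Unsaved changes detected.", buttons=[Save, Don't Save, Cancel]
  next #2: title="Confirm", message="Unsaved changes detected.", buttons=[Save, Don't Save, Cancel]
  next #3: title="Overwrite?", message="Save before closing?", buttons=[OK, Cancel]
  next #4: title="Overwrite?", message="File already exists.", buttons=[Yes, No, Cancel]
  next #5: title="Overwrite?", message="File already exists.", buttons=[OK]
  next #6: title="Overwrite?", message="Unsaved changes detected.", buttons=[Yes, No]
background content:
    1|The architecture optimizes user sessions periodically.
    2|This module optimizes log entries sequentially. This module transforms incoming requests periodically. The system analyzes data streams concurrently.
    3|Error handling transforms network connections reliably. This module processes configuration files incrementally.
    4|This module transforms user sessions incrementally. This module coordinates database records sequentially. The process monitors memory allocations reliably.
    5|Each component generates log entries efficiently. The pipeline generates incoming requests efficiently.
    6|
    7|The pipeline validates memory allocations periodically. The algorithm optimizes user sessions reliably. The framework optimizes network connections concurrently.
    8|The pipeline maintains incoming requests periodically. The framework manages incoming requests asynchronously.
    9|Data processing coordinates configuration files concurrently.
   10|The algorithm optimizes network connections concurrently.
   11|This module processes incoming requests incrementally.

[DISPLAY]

The architecture optimizes user sessions periodicall
This module optimizes log entries sequentially. This
Error handling transforms network connections reliab
This module transforms user sessions incrementally. 
Each component generates log entries efficiently. Th
                                                    
The pipeline validates memory allocations periodical
The pipeline maintains incoming requests periodicall
Data proce┌──────────────────────────────┐files conc
The algori│            Exit?             │s concurre
This modul│     Save before closing?     │crementall
          │ [Save]  Don't Save   Cancel  │          
          └──────────────────────────────┘          
                                                    
                                                    
                                                    
                                                    
                                                    
                                                    
                                                    
                                                    
                                                    


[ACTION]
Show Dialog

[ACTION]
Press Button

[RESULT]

The architecture optimizes user sessions periodicall
This module optimizes log entries sequentially. This
Error handling transforms network connections reliab
This module transforms user sessions incrementally. 
Each component generates log entries efficiently. Th
                                                    
The pipeline validates memory allocations periodical
The pipeline maintains incoming requests periodicall
Data processing coordinates configuration files conc
The algorithm optimizes network connections concurre
This module processes incoming requests incrementall
                                                    
                                                    
                                                    
                                                    
                                                    
                                                    
                                                    
                                                    
                                                    
                                                    
                                                    


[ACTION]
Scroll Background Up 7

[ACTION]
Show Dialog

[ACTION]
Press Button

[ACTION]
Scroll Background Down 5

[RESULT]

                                                    
The pipeline validates memory allocations periodical
The pipeline maintains incoming requests periodicall
Data processing coordinates configuration files conc
The algorithm optimizes network connections concurre
This module processes incoming requests incrementall
                                                    
                                                    
                                                    
                                                    
                                                    
                                                    
                                                    
                                                    
                                                    
                                                    
                                                    
                                                    
                                                    
                                                    
                                                    
                                                    


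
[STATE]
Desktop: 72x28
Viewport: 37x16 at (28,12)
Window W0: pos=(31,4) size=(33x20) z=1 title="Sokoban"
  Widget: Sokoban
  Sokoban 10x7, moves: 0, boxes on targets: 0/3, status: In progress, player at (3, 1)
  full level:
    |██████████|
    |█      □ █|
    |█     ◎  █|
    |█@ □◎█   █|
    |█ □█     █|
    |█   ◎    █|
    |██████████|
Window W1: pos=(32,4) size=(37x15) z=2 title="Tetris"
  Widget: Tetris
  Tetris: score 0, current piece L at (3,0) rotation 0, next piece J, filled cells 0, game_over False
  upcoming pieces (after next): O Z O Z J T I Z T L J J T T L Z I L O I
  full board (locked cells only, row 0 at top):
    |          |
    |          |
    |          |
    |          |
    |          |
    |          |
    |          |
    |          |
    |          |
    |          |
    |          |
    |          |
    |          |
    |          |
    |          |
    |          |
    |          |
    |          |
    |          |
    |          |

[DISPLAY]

   ┃┃          │                     
   ┃┃          │Score:               
   ┃┃          │0                    
   ┃┃          │                     
   ┃┃          │                     
   ┃┃          │                     
   ┃┗━━━━━━━━━━━━━━━━━━━━━━━━━━━━━━━━
   ┃                               ┃ 
   ┃                               ┃ 
   ┃                               ┃ 
   ┃                               ┃ 
   ┗━━━━━━━━━━━━━━━━━━━━━━━━━━━━━━━┛ 
                                     
                                     
                                     
                                     


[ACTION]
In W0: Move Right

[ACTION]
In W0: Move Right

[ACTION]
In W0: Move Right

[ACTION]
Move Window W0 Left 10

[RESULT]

   █┃          │                     
████┃          │Score:               
 2  ┃          │0                    
    ┃          │                     
    ┃          │                     
    ┃          │                     
    ┗━━━━━━━━━━━━━━━━━━━━━━━━━━━━━━━━
                         ┃           
                         ┃           
                         ┃           
                         ┃           
━━━━━━━━━━━━━━━━━━━━━━━━━┛           
                                     
                                     
                                     
                                     


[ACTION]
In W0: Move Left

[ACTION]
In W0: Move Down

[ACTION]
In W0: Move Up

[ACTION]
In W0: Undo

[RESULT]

   █┃          │                     
████┃          │Score:               
 4  ┃          │0                    
    ┃          │                     
    ┃          │                     
    ┃          │                     
    ┗━━━━━━━━━━━━━━━━━━━━━━━━━━━━━━━━
                         ┃           
                         ┃           
                         ┃           
                         ┃           
━━━━━━━━━━━━━━━━━━━━━━━━━┛           
                                     
                                     
                                     
                                     


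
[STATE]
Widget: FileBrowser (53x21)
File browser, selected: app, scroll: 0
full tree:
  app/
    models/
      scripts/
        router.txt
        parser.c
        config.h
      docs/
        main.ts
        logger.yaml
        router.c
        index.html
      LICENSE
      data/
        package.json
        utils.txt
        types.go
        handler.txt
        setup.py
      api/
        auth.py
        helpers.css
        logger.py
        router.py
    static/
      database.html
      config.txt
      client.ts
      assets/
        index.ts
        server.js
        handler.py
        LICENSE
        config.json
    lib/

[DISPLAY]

> [-] app/                                           
    [+] models/                                      
    [+] static/                                      
    [+] lib/                                         
                                                     
                                                     
                                                     
                                                     
                                                     
                                                     
                                                     
                                                     
                                                     
                                                     
                                                     
                                                     
                                                     
                                                     
                                                     
                                                     
                                                     


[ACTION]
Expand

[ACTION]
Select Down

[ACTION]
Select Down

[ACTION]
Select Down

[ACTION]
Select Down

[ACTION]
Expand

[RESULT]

  [-] app/                                           
    [+] models/                                      
    [+] static/                                      
  > [-] lib/                                         
                                                     
                                                     
                                                     
                                                     
                                                     
                                                     
                                                     
                                                     
                                                     
                                                     
                                                     
                                                     
                                                     
                                                     
                                                     
                                                     
                                                     


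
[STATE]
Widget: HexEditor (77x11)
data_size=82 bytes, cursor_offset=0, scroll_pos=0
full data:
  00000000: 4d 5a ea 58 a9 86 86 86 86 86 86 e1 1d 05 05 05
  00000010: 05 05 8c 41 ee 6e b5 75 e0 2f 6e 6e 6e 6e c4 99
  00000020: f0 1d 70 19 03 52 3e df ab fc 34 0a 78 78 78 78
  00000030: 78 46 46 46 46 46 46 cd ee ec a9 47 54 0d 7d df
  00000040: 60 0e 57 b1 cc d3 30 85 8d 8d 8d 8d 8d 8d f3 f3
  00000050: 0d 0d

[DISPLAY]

00000000  4D 5a ea 58 a9 86 86 86  86 86 86 e1 1d 05 05 05  |MZ.X............
00000010  05 05 8c 41 ee 6e b5 75  e0 2f 6e 6e 6e 6e c4 99  |...A.n.u./nnnn..
00000020  f0 1d 70 19 03 52 3e df  ab fc 34 0a 78 78 78 78  |..p..R>...4.xxxx
00000030  78 46 46 46 46 46 46 cd  ee ec a9 47 54 0d 7d df  |xFFFFFF....GT.}.
00000040  60 0e 57 b1 cc d3 30 85  8d 8d 8d 8d 8d 8d f3 f3  |`.W...0.........
00000050  0d 0d                                             |..              
                                                                             
                                                                             
                                                                             
                                                                             
                                                                             


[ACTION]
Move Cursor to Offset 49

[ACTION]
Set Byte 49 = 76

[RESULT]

00000000  4d 5a ea 58 a9 86 86 86  86 86 86 e1 1d 05 05 05  |MZ.X............
00000010  05 05 8c 41 ee 6e b5 75  e0 2f 6e 6e 6e 6e c4 99  |...A.n.u./nnnn..
00000020  f0 1d 70 19 03 52 3e df  ab fc 34 0a 78 78 78 78  |..p..R>...4.xxxx
00000030  78 76 46 46 46 46 46 cd  ee ec a9 47 54 0d 7d df  |xvFFFFF....GT.}.
00000040  60 0e 57 b1 cc d3 30 85  8d 8d 8d 8d 8d 8d f3 f3  |`.W...0.........
00000050  0d 0d                                             |..              
                                                                             
                                                                             
                                                                             
                                                                             
                                                                             


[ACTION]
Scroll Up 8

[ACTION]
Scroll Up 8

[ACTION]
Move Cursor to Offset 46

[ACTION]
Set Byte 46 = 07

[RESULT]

00000000  4d 5a ea 58 a9 86 86 86  86 86 86 e1 1d 05 05 05  |MZ.X............
00000010  05 05 8c 41 ee 6e b5 75  e0 2f 6e 6e 6e 6e c4 99  |...A.n.u./nnnn..
00000020  f0 1d 70 19 03 52 3e df  ab fc 34 0a 78 78 07 78  |..p..R>...4.xx.x
00000030  78 76 46 46 46 46 46 cd  ee ec a9 47 54 0d 7d df  |xvFFFFF....GT.}.
00000040  60 0e 57 b1 cc d3 30 85  8d 8d 8d 8d 8d 8d f3 f3  |`.W...0.........
00000050  0d 0d                                             |..              
                                                                             
                                                                             
                                                                             
                                                                             
                                                                             
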